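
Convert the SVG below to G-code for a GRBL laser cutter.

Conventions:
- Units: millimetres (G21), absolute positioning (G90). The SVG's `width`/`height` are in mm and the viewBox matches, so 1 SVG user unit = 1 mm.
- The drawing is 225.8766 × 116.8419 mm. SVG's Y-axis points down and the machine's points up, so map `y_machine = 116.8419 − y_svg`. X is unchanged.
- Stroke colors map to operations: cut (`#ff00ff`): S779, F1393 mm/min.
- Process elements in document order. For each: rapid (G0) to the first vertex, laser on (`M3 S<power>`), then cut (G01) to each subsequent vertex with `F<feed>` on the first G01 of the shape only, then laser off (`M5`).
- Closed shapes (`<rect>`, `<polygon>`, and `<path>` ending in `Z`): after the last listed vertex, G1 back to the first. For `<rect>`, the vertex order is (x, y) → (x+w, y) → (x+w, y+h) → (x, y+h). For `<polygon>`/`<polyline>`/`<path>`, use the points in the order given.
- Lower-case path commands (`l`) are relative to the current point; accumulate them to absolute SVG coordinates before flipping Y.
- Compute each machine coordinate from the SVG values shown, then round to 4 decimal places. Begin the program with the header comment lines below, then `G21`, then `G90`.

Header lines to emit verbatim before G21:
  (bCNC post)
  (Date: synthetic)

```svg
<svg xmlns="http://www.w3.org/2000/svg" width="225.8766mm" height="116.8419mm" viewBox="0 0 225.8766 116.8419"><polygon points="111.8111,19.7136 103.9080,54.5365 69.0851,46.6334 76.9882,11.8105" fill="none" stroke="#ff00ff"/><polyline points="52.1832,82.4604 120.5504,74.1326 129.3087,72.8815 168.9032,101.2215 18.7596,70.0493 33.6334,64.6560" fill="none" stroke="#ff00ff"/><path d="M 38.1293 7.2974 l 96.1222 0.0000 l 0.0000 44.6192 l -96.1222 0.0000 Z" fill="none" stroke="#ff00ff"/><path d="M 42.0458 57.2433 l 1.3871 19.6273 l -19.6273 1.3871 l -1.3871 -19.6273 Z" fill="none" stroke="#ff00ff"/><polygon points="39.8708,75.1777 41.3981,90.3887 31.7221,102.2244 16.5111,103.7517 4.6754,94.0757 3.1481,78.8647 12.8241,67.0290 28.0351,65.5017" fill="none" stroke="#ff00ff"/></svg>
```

(bCNC post)
(Date: synthetic)
G21
G90
G0 X111.8111 Y97.1283
M3 S779
G01 X103.9080 Y62.3054 F1393
G01 X69.0851 Y70.2085
G01 X76.9882 Y105.0314
G01 X111.8111 Y97.1283
M5
G0 X52.1832 Y34.3815
M3 S779
G01 X120.5504 Y42.7093 F1393
G01 X129.3087 Y43.9604
G01 X168.9032 Y15.6204
G01 X18.7596 Y46.7926
G01 X33.6334 Y52.1859
M5
G0 X38.1293 Y109.5445
M3 S779
G01 X134.2515 Y109.5445 F1393
G01 X134.2515 Y64.9253
G01 X38.1293 Y64.9253
G01 X38.1293 Y109.5445
M5
G0 X42.0458 Y59.5986
M3 S779
G01 X43.4329 Y39.9713 F1393
G01 X23.8056 Y38.5842
G01 X22.4185 Y58.2115
G01 X42.0458 Y59.5986
M5
G0 X39.8708 Y41.6642
M3 S779
G01 X41.3981 Y26.4532 F1393
G01 X31.7221 Y14.6175
G01 X16.5111 Y13.0902
G01 X4.6754 Y22.7662
G01 X3.1481 Y37.9772
G01 X12.8241 Y49.8129
G01 X28.0351 Y51.3402
G01 X39.8708 Y41.6642
M5

Since the viewBox matches the mm dimensions, user units are millimetres directly. The only transform is the Y-flip y_m = 116.8419 − y_svg.

Shape 1 is a regular polygon drawn with `<polygon>`. Its stroke #ff00ff means cut at S779, F1393. After flipping Y the toolpath is (111.8111,97.1283) → (103.9080,62.3054) → (69.0851,70.2085) → (76.9882,105.0314) → (111.8111,97.1283), returning to the start.

Shape 2 is a open polyline drawn with `<polyline>`. Its stroke #ff00ff means cut at S779, F1393. After flipping Y the toolpath is (52.1832,34.3815) → (120.5504,42.7093) → (129.3087,43.9604) → (168.9032,15.6204) → (18.7596,46.7926) → (33.6334,52.1859).

Shape 3 is a rectangle drawn with `<path>`. Its stroke #ff00ff means cut at S779, F1393. After flipping Y the toolpath is (38.1293,109.5445) → (134.2515,109.5445) → (134.2515,64.9253) → (38.1293,64.9253) → (38.1293,109.5445), returning to the start.

Shape 4 is a regular polygon drawn with `<path>`. Its stroke #ff00ff means cut at S779, F1393. After flipping Y the toolpath is (42.0458,59.5986) → (43.4329,39.9713) → (23.8056,38.5842) → (22.4185,58.2115) → (42.0458,59.5986), returning to the start.

Shape 5 is a regular polygon drawn with `<polygon>`. Its stroke #ff00ff means cut at S779, F1393. After flipping Y the toolpath is (39.8708,41.6642) → (41.3981,26.4532) → (31.7221,14.6175) → (16.5111,13.0902) → (4.6754,22.7662) → (3.1481,37.9772) → (12.8241,49.8129) → (28.0351,51.3402) → (39.8708,41.6642), returning to the start.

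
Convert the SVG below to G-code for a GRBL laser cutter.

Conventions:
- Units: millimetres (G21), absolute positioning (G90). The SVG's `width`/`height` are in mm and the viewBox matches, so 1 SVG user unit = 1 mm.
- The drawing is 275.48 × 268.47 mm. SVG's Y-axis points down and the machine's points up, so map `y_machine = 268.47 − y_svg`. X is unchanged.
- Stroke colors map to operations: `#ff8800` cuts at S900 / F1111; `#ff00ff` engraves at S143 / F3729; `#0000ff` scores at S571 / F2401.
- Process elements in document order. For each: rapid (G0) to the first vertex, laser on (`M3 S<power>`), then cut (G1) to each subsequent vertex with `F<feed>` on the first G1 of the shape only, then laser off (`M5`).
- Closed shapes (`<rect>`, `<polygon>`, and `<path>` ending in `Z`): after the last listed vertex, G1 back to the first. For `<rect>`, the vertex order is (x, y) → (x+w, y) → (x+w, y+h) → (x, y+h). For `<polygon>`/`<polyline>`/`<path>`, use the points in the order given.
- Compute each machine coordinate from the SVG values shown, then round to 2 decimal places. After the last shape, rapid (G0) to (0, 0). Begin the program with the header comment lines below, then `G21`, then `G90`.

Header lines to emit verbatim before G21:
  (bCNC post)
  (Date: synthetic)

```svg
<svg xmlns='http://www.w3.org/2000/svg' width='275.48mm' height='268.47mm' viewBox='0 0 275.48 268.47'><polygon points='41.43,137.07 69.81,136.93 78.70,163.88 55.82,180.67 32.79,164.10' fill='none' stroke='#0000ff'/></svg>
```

(bCNC post)
(Date: synthetic)
G21
G90
G0 X41.43 Y131.40
M3 S571
G1 X69.81 Y131.54 F2401
G1 X78.70 Y104.59
G1 X55.82 Y87.80
G1 X32.79 Y104.37
G1 X41.43 Y131.40
M5
G0 X0.00 Y0.00

Since the viewBox matches the mm dimensions, user units are millimetres directly. The only transform is the Y-flip y_m = 268.47 − y_svg.

Shape 1 is a regular polygon drawn with `<polygon>`. Its stroke #0000ff means score at S571, F2401. After flipping Y the toolpath is (41.43,131.40) → (69.81,131.54) → (78.70,104.59) → (55.82,87.80) → (32.79,104.37) → (41.43,131.40), returning to the start.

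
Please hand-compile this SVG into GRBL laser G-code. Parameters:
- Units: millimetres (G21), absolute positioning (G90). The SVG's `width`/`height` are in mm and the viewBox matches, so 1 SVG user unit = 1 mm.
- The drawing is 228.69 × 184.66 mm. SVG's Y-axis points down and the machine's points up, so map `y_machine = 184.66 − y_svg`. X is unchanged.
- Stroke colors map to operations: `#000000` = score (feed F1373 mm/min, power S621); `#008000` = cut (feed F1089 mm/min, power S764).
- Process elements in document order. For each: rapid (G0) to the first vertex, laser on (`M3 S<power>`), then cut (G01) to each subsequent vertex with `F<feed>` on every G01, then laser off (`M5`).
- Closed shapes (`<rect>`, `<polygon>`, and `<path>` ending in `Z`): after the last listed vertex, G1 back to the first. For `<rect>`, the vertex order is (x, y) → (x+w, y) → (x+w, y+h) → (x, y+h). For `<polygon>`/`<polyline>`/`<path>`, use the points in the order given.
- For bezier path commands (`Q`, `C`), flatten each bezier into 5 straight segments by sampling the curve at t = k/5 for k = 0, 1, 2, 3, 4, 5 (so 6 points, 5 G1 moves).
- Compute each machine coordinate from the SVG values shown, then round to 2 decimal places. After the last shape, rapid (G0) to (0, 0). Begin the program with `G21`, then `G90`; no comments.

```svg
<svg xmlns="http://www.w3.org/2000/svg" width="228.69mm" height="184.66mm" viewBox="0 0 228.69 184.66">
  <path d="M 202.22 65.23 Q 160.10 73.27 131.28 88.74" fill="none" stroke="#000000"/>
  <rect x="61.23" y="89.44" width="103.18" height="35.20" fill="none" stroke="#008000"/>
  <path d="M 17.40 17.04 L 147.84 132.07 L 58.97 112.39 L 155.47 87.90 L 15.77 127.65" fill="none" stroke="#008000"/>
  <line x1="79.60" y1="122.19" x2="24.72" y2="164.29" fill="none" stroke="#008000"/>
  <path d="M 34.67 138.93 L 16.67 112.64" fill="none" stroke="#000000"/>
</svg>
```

G21
G90
G0 X202.22 Y119.43
M3 S621
G01 X185.90 Y115.92 F1373
G01 X170.65 Y111.81 F1373
G01 X156.46 Y107.11 F1373
G01 X143.34 Y101.81 F1373
G01 X131.28 Y95.92 F1373
M5
G0 X61.23 Y95.22
M3 S764
G01 X164.41 Y95.22 F1089
G01 X164.41 Y60.02 F1089
G01 X61.23 Y60.02 F1089
G01 X61.23 Y95.22 F1089
M5
G0 X17.40 Y167.62
M3 S764
G01 X147.84 Y52.59 F1089
G01 X58.97 Y72.27 F1089
G01 X155.47 Y96.76 F1089
G01 X15.77 Y57.01 F1089
M5
G0 X79.60 Y62.47
M3 S764
G01 X24.72 Y20.37 F1089
M5
G0 X34.67 Y45.73
M3 S621
G01 X16.67 Y72.02 F1373
M5
G0 X0.00 Y0.00

1 u = 1 mm; y_m = 184.66 − y.

[1] `<path>` quadratic bezier, #000000→score S621 F1373: (202.22,119.43) → (185.90,115.92) → (170.65,111.81) → (156.46,107.11) → (143.34,101.81) → (131.28,95.92)

[2] `<rect>` rectangle, #008000→cut S764 F1089: (61.23,95.22) → (164.41,95.22) → (164.41,60.02) → (61.23,60.02) → (61.23,95.22) (closed)

[3] `<path>` open polyline, #008000→cut S764 F1089: (17.40,167.62) → (147.84,52.59) → (58.97,72.27) → (155.47,96.76) → (15.77,57.01)

[4] `<line>` line segment, #008000→cut S764 F1089: (79.60,62.47) → (24.72,20.37)

[5] `<path>` line segment, #000000→score S621 F1373: (34.67,45.73) → (16.67,72.02)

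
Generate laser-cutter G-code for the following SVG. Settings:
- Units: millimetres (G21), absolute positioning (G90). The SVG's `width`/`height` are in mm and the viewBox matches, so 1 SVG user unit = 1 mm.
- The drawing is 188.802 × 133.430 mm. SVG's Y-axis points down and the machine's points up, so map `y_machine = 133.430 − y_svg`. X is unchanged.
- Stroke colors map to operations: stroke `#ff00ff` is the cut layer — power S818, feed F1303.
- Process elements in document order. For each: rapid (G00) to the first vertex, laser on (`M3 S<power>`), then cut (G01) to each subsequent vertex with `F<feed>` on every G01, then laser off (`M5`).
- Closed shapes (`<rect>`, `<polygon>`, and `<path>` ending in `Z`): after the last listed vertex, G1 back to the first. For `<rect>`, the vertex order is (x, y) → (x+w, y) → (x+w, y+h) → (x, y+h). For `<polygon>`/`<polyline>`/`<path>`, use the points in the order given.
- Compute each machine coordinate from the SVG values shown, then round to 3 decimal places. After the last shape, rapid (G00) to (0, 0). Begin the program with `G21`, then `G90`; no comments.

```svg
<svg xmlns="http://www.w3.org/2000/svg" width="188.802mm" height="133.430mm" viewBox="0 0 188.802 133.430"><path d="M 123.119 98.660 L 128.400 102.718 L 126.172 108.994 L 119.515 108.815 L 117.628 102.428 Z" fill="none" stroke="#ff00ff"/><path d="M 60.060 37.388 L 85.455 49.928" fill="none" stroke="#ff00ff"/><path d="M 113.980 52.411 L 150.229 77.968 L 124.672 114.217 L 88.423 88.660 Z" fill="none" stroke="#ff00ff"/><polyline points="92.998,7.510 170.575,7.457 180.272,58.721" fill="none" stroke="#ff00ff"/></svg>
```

G21
G90
G00 X123.119 Y34.770
M3 S818
G01 X128.400 Y30.712 F1303
G01 X126.172 Y24.436 F1303
G01 X119.515 Y24.615 F1303
G01 X117.628 Y31.002 F1303
G01 X123.119 Y34.770 F1303
M5
G00 X60.060 Y96.042
M3 S818
G01 X85.455 Y83.502 F1303
M5
G00 X113.980 Y81.019
M3 S818
G01 X150.229 Y55.462 F1303
G01 X124.672 Y19.213 F1303
G01 X88.423 Y44.770 F1303
G01 X113.980 Y81.019 F1303
M5
G00 X92.998 Y125.920
M3 S818
G01 X170.575 Y125.973 F1303
G01 X180.272 Y74.709 F1303
M5
G00 X0.000 Y0.000

Since the viewBox matches the mm dimensions, user units are millimetres directly. The only transform is the Y-flip y_m = 133.430 − y_svg.

Shape 1 is a regular polygon drawn with `<path>`. Its stroke #ff00ff means cut at S818, F1303. After flipping Y the toolpath is (123.119,34.770) → (128.400,30.712) → (126.172,24.436) → (119.515,24.615) → (117.628,31.002) → (123.119,34.770), returning to the start.

Shape 2 is a line segment drawn with `<path>`. Its stroke #ff00ff means cut at S818, F1303. After flipping Y the toolpath is (60.060,96.042) → (85.455,83.502).

Shape 3 is a regular polygon drawn with `<path>`. Its stroke #ff00ff means cut at S818, F1303. After flipping Y the toolpath is (113.980,81.019) → (150.229,55.462) → (124.672,19.213) → (88.423,44.770) → (113.980,81.019), returning to the start.

Shape 4 is a open polyline drawn with `<polyline>`. Its stroke #ff00ff means cut at S818, F1303. After flipping Y the toolpath is (92.998,125.920) → (170.575,125.973) → (180.272,74.709).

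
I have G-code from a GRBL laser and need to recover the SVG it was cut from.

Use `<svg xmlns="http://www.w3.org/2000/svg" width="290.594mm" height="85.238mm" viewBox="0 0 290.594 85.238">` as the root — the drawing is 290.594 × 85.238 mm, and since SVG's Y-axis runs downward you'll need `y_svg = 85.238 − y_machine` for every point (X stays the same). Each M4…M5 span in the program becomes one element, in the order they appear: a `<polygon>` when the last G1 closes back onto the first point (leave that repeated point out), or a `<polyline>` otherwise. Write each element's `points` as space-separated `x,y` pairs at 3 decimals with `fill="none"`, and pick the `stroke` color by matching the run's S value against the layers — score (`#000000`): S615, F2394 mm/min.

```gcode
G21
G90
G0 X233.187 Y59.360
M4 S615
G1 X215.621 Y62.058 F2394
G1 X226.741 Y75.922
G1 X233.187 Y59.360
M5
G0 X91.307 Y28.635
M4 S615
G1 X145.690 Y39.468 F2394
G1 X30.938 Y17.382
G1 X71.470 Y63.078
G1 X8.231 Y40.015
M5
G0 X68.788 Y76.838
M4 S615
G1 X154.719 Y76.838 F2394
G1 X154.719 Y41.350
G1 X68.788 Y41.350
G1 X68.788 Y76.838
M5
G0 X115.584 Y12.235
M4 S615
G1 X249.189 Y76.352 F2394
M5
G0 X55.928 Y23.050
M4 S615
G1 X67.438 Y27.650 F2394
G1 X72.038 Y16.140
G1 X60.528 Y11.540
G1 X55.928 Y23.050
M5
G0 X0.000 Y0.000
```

Each laser-on run becomes one SVG element. Flip Y back into SVG space with y_svg = 85.238 − y_machine. Every run uses S615, so all elements get stroke `#000000` (score).

Run 1: The run returns to its start, so emit a `<polygon>` with points (Y-flipped): 233.187,25.878 215.621,23.180 226.741,9.316.

Run 2: The run is open, so emit a `<polyline>` with points (Y-flipped): 91.307,56.603 145.690,45.770 30.938,67.856 71.470,22.160 8.231,45.223.

Run 3: The run returns to its start, so emit a `<polygon>` with points (Y-flipped): 68.788,8.400 154.719,8.400 154.719,43.888 68.788,43.888.

Run 4: The run is open, so emit a `<polyline>` with points (Y-flipped): 115.584,73.003 249.189,8.886.

Run 5: The run returns to its start, so emit a `<polygon>` with points (Y-flipped): 55.928,62.188 67.438,57.588 72.038,69.098 60.528,73.698.

<svg xmlns="http://www.w3.org/2000/svg" width="290.594mm" height="85.238mm" viewBox="0 0 290.594 85.238">
  <polygon points="233.187,25.878 215.621,23.180 226.741,9.316" fill="none" stroke="#000000"/>
  <polyline points="91.307,56.603 145.690,45.770 30.938,67.856 71.470,22.160 8.231,45.223" fill="none" stroke="#000000"/>
  <polygon points="68.788,8.400 154.719,8.400 154.719,43.888 68.788,43.888" fill="none" stroke="#000000"/>
  <polyline points="115.584,73.003 249.189,8.886" fill="none" stroke="#000000"/>
  <polygon points="55.928,62.188 67.438,57.588 72.038,69.098 60.528,73.698" fill="none" stroke="#000000"/>
</svg>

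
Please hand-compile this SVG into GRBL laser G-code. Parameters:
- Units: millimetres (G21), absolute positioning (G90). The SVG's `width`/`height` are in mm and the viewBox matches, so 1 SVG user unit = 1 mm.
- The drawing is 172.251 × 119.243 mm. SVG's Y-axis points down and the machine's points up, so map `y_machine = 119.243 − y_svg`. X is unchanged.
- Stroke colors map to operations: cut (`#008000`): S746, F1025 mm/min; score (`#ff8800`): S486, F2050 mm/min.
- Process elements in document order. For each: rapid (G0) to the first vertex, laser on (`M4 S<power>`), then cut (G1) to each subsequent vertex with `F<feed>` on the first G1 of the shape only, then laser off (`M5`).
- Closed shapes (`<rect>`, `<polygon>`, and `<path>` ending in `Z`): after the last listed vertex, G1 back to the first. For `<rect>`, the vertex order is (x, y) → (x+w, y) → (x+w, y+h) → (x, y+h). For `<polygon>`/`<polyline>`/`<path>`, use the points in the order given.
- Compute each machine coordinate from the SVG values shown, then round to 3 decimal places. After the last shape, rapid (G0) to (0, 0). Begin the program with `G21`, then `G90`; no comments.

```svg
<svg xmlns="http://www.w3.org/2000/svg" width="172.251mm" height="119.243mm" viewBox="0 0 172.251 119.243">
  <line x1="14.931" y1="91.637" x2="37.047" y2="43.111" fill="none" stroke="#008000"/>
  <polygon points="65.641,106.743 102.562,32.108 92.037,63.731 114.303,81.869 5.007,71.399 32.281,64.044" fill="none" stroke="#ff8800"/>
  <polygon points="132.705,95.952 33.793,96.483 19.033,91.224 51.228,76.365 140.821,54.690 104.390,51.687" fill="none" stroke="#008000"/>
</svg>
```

1 u = 1 mm; y_m = 119.243 − y.

[1] `<line>` line segment, #008000→cut S746 F1025: (14.931,27.606) → (37.047,76.132)

[2] `<polygon>` closed polygon, #ff8800→score S486 F2050: (65.641,12.500) → (102.562,87.135) → (92.037,55.512) → (114.303,37.374) → (5.007,47.844) → (32.281,55.199) → (65.641,12.500) (closed)

[3] `<polygon>` closed polygon, #008000→cut S746 F1025: (132.705,23.291) → (33.793,22.760) → (19.033,28.019) → (51.228,42.878) → (140.821,64.553) → (104.390,67.556) → (132.705,23.291) (closed)

G21
G90
G0 X14.931 Y27.606
M4 S746
G1 X37.047 Y76.132 F1025
M5
G0 X65.641 Y12.500
M4 S486
G1 X102.562 Y87.135 F2050
G1 X92.037 Y55.512
G1 X114.303 Y37.374
G1 X5.007 Y47.844
G1 X32.281 Y55.199
G1 X65.641 Y12.500
M5
G0 X132.705 Y23.291
M4 S746
G1 X33.793 Y22.760 F1025
G1 X19.033 Y28.019
G1 X51.228 Y42.878
G1 X140.821 Y64.553
G1 X104.390 Y67.556
G1 X132.705 Y23.291
M5
G0 X0.000 Y0.000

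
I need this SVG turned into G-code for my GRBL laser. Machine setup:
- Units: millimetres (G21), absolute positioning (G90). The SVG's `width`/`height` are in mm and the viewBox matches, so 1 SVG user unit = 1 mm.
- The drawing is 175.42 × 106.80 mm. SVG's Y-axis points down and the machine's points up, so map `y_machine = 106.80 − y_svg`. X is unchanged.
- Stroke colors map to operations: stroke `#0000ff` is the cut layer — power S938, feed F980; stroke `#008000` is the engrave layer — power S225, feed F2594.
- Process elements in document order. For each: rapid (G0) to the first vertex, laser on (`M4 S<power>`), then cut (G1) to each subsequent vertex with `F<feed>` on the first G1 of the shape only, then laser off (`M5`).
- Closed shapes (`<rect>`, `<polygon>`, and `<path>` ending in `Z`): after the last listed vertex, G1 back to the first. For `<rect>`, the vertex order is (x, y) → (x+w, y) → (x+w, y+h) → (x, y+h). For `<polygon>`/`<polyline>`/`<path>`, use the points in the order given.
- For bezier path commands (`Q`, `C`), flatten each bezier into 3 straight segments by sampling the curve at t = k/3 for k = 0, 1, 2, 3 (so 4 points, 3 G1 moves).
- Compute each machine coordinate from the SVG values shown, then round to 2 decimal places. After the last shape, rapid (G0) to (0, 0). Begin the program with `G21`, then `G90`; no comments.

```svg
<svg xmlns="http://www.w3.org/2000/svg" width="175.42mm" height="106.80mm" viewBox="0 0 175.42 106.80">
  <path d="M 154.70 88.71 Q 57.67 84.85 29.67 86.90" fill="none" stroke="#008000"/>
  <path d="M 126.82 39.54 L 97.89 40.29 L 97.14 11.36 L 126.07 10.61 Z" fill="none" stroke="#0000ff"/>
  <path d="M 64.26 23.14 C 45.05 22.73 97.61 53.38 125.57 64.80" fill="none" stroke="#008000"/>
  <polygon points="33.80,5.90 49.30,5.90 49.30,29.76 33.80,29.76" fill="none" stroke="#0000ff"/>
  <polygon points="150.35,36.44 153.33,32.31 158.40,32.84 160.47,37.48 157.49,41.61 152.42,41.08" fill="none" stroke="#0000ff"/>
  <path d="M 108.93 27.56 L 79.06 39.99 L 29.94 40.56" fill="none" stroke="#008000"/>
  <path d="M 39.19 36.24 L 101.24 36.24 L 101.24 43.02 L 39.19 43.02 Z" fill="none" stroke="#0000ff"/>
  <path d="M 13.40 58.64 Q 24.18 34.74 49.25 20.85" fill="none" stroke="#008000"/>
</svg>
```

viewBox `0 0 175.42 106.80` with mm width/height → 1 unit = 1 mm. Flip: y_m = 106.80 − y_svg.

**Shape 1** — `<path>` quadratic bezier, stroke `#008000` → engrave (S225, F2594). Control points (SVG): P0=(154.70,88.71), P1=(57.67,84.85), P2=(29.67,86.90); sampled at t=k/3. Machine vertices: (154.70,18.09) → (97.68,20.01) → (56.01,20.61) → (29.67,19.90). Open path.

**Shape 2** — `<path>` regular polygon, stroke `#0000ff` → cut (S938, F980). Machine vertices: (126.82,67.26) → (97.89,66.51) → (97.14,95.44) → (126.07,96.19) → (126.82,67.26). Closed: final G1 returns to the first vertex.

**Shape 3** — `<path>` cubic bezier, stroke `#008000` → engrave (S225, F2594). Control points (SVG): P0=(64.26,23.14), P1=(45.05,22.73), P2=(97.61,53.38), P3=(125.57,64.80); sampled at t=k/3. Machine vertices: (64.26,83.66) → (65.40,75.58) → (92.98,57.97) → (125.57,42.00). Open path.

**Shape 4** — `<polygon>` rectangle, stroke `#0000ff` → cut (S938, F980). Machine vertices: (33.80,100.90) → (49.30,100.90) → (49.30,77.04) → (33.80,77.04) → (33.80,100.90). Closed: final G1 returns to the first vertex.

**Shape 5** — `<polygon>` regular polygon, stroke `#0000ff` → cut (S938, F980). Machine vertices: (150.35,70.36) → (153.33,74.49) → (158.40,73.96) → (160.47,69.32) → (157.49,65.19) → (152.42,65.72) → (150.35,70.36). Closed: final G1 returns to the first vertex.

**Shape 6** — `<path>` open polyline, stroke `#008000` → engrave (S225, F2594). Machine vertices: (108.93,79.24) → (79.06,66.81) → (29.94,66.24). Open path.

**Shape 7** — `<path>` rectangle, stroke `#0000ff` → cut (S938, F980). Machine vertices: (39.19,70.56) → (101.24,70.56) → (101.24,63.78) → (39.19,63.78) → (39.19,70.56). Closed: final G1 returns to the first vertex.

**Shape 8** — `<path>` quadratic bezier, stroke `#008000` → engrave (S225, F2594). Control points (SVG): P0=(13.40,58.64), P1=(24.18,34.74), P2=(49.25,20.85); sampled at t=k/3. Machine vertices: (13.40,48.16) → (22.17,62.98) → (34.12,75.58) → (49.25,85.95). Open path.

G21
G90
G0 X154.70 Y18.09
M4 S225
G1 X97.68 Y20.01 F2594
G1 X56.01 Y20.61
G1 X29.67 Y19.90
M5
G0 X126.82 Y67.26
M4 S938
G1 X97.89 Y66.51 F980
G1 X97.14 Y95.44
G1 X126.07 Y96.19
G1 X126.82 Y67.26
M5
G0 X64.26 Y83.66
M4 S225
G1 X65.40 Y75.58 F2594
G1 X92.98 Y57.97
G1 X125.57 Y42.00
M5
G0 X33.80 Y100.90
M4 S938
G1 X49.30 Y100.90 F980
G1 X49.30 Y77.04
G1 X33.80 Y77.04
G1 X33.80 Y100.90
M5
G0 X150.35 Y70.36
M4 S938
G1 X153.33 Y74.49 F980
G1 X158.40 Y73.96
G1 X160.47 Y69.32
G1 X157.49 Y65.19
G1 X152.42 Y65.72
G1 X150.35 Y70.36
M5
G0 X108.93 Y79.24
M4 S225
G1 X79.06 Y66.81 F2594
G1 X29.94 Y66.24
M5
G0 X39.19 Y70.56
M4 S938
G1 X101.24 Y70.56 F980
G1 X101.24 Y63.78
G1 X39.19 Y63.78
G1 X39.19 Y70.56
M5
G0 X13.40 Y48.16
M4 S225
G1 X22.17 Y62.98 F2594
G1 X34.12 Y75.58
G1 X49.25 Y85.95
M5
G0 X0.00 Y0.00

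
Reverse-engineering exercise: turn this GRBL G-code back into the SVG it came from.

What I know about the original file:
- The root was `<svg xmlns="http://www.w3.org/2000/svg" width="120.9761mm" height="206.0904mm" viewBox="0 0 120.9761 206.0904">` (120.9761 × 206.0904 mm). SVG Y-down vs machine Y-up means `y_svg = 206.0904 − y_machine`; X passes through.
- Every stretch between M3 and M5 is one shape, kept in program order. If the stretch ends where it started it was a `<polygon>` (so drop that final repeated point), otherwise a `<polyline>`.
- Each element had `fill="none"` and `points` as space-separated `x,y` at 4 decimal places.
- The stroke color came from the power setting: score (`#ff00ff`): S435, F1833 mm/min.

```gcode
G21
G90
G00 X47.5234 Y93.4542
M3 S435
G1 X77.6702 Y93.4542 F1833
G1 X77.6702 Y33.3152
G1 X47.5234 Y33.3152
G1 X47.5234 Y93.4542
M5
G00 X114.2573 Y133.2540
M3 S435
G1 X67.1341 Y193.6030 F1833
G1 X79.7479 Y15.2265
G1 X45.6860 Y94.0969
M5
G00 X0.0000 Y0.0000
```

Machine Y-up, SVG Y-down with viewBox height 206.0904, so y_svg = 206.0904 − y_machine; X carries over. Every run uses S435, so all elements get stroke `#ff00ff` (score).

Run 1: The run returns to its start, so emit a `<polygon>` with points (Y-flipped): 47.5234,112.6362 77.6702,112.6362 77.6702,172.7752 47.5234,172.7752.

Run 2: The run is open, so emit a `<polyline>` with points (Y-flipped): 114.2573,72.8364 67.1341,12.4874 79.7479,190.8639 45.6860,111.9935.

<svg xmlns="http://www.w3.org/2000/svg" width="120.9761mm" height="206.0904mm" viewBox="0 0 120.9761 206.0904">
  <polygon points="47.5234,112.6362 77.6702,112.6362 77.6702,172.7752 47.5234,172.7752" fill="none" stroke="#ff00ff"/>
  <polyline points="114.2573,72.8364 67.1341,12.4874 79.7479,190.8639 45.6860,111.9935" fill="none" stroke="#ff00ff"/>
</svg>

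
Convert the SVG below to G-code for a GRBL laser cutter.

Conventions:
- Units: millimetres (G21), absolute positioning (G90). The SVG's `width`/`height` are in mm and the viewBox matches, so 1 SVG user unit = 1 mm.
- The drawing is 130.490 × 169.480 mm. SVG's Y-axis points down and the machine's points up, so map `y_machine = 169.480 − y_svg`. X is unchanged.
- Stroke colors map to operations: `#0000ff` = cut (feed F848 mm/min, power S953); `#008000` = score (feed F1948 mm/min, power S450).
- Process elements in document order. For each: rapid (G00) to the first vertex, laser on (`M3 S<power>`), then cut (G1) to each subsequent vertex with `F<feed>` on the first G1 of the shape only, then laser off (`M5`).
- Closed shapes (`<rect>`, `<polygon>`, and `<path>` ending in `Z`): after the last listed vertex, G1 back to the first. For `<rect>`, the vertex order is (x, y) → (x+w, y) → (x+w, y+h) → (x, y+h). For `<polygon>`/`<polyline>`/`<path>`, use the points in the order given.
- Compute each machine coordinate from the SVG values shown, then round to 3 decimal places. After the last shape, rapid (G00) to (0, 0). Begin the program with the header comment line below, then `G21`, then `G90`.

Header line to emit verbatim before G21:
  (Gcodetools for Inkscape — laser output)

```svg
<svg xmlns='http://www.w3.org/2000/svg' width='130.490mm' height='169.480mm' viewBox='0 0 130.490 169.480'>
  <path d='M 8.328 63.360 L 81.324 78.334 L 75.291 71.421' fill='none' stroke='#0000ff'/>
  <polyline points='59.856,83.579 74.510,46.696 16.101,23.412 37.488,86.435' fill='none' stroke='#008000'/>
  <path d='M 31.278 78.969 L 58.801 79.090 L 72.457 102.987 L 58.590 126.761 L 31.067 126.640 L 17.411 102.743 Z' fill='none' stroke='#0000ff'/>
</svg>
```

(Gcodetools for Inkscape — laser output)
G21
G90
G00 X8.328 Y106.120
M3 S953
G1 X81.324 Y91.146 F848
G1 X75.291 Y98.059
M5
G00 X59.856 Y85.901
M3 S450
G1 X74.510 Y122.784 F1948
G1 X16.101 Y146.068
G1 X37.488 Y83.045
M5
G00 X31.278 Y90.511
M3 S953
G1 X58.801 Y90.390 F848
G1 X72.457 Y66.493
G1 X58.590 Y42.719
G1 X31.067 Y42.840
G1 X17.411 Y66.737
G1 X31.278 Y90.511
M5
G00 X0.000 Y0.000

1 u = 1 mm; y_m = 169.480 − y.

[1] `<path>` open polyline, #0000ff→cut S953 F848: (8.328,106.120) → (81.324,91.146) → (75.291,98.059)

[2] `<polyline>` open polyline, #008000→score S450 F1948: (59.856,85.901) → (74.510,122.784) → (16.101,146.068) → (37.488,83.045)

[3] `<path>` regular polygon, #0000ff→cut S953 F848: (31.278,90.511) → (58.801,90.390) → (72.457,66.493) → (58.590,42.719) → (31.067,42.840) → (17.411,66.737) → (31.278,90.511) (closed)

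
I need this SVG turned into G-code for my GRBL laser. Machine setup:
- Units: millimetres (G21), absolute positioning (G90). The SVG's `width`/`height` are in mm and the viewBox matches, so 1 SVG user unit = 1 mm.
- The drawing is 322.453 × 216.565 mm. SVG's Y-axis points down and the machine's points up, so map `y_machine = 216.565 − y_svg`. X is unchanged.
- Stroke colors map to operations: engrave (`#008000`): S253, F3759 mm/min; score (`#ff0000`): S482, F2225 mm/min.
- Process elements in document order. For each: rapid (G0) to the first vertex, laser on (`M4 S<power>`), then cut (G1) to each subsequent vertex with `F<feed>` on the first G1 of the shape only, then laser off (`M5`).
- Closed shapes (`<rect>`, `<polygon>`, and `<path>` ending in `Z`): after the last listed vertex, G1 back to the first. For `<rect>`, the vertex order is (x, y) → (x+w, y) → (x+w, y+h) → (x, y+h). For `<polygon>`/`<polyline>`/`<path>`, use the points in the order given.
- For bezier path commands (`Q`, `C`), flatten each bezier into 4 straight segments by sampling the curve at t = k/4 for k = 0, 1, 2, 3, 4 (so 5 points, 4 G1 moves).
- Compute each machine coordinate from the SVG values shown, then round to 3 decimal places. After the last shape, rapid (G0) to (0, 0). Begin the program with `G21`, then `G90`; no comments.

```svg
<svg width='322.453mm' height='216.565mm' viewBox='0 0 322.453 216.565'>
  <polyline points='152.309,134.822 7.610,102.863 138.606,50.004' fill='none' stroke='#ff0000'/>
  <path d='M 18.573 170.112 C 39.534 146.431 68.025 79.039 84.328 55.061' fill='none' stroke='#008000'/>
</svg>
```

G21
G90
G0 X152.309 Y81.743
M4 S482
G1 X7.610 Y113.702 F2225
G1 X138.606 Y166.561
M5
G0 X18.573 Y46.453
M4 S253
G1 X35.398 Y71.048 F3759
G1 X53.197 Y103.867
G1 X70.124 Y136.742
G1 X84.328 Y161.504
M5
G0 X0.000 Y0.000

viewBox `0 0 322.453 216.565` with mm width/height → 1 unit = 1 mm. Flip: y_m = 216.565 − y_svg.

**Shape 1** — `<polyline>` open polyline, stroke `#ff0000` → score (S482, F2225). Machine vertices: (152.309,81.743) → (7.610,113.702) → (138.606,166.561). Open path.

**Shape 2** — `<path>` cubic bezier, stroke `#008000` → engrave (S253, F3759). Control points (SVG): P0=(18.573,170.112), P1=(39.534,146.431), P2=(68.025,79.039), P3=(84.328,55.061); sampled at t=k/4. Machine vertices: (18.573,46.453) → (35.398,71.048) → (53.197,103.867) → (70.124,136.742) → (84.328,161.504). Open path.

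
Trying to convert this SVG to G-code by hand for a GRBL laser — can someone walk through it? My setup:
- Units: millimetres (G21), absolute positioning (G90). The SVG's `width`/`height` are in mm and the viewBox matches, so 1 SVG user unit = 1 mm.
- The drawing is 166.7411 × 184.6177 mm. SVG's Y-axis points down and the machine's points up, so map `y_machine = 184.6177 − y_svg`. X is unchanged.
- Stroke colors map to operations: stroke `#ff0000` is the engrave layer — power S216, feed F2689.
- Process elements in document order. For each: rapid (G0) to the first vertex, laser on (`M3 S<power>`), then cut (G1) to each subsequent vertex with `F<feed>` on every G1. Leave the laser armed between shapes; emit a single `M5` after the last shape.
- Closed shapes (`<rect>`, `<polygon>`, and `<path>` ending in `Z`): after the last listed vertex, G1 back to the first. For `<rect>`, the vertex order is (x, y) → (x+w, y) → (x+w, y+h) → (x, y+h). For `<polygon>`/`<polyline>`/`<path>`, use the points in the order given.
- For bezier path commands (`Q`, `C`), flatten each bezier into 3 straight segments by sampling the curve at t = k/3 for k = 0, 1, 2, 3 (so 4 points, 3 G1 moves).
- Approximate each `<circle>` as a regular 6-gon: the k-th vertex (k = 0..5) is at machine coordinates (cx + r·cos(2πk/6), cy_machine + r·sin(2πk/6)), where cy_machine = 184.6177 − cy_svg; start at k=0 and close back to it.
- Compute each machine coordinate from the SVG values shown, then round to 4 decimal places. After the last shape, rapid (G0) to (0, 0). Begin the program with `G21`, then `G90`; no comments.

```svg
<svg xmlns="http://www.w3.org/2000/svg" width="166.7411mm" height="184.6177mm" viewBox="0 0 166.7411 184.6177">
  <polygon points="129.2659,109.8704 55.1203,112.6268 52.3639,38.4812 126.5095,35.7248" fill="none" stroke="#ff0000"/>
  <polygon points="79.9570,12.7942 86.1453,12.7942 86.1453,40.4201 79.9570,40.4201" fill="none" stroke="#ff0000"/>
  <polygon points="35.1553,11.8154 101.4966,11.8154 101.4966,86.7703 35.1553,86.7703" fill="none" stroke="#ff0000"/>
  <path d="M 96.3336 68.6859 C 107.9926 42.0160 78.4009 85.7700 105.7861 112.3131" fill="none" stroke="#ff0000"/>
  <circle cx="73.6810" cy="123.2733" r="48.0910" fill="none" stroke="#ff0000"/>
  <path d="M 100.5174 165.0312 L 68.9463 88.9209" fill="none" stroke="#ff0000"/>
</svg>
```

viewBox `0 0 166.7411 184.6177` with mm width/height → 1 unit = 1 mm. Flip: y_m = 184.6177 − y_svg.

**Shape 1** — `<polygon>` regular polygon, stroke `#ff0000` → engrave (S216, F2689). Machine vertices: (129.2659,74.7473) → (55.1203,71.9909) → (52.3639,146.1365) → (126.5095,148.8929) → (129.2659,74.7473). Closed: final G1 returns to the first vertex.

**Shape 2** — `<polygon>` rectangle, stroke `#ff0000` → engrave (S216, F2689). Machine vertices: (79.9570,171.8235) → (86.1453,171.8235) → (86.1453,144.1976) → (79.9570,144.1976) → (79.9570,171.8235). Closed: final G1 returns to the first vertex.

**Shape 3** — `<polygon>` rectangle, stroke `#ff0000` → engrave (S216, F2689). Machine vertices: (35.1553,172.8023) → (101.4966,172.8023) → (101.4966,97.8474) → (35.1553,97.8474) → (35.1553,172.8023). Closed: final G1 returns to the first vertex.

**Shape 4** — `<path>` cubic bezier, stroke `#ff0000` → engrave (S216, F2689). Control points (SVG): P0=(96.3336,68.6859), P1=(107.9926,42.0160), P2=(78.4009,85.7700), P3=(105.7861,112.3131); sampled at t=k/3. Machine vertices: (96.3336,115.9318) → (97.8804,122.3728) → (93.7551,101.3389) → (105.7861,72.3046). Open path.

**Shape 5** — `<circle>` circle, stroke `#ff0000` → engrave (S216, F2689). Machine vertices: (121.7720,61.3444) → (97.7265,102.9924) → (49.6355,102.9924) → (25.5900,61.3444) → (49.6355,19.6964) → (97.7265,19.6964) → (121.7720,61.3444). Closed: final G1 returns to the first vertex.

**Shape 6** — `<path>` line segment, stroke `#ff0000` → engrave (S216, F2689). Machine vertices: (100.5174,19.5865) → (68.9463,95.6968). Open path.

G21
G90
G0 X129.2659 Y74.7473
M3 S216
G1 X55.1203 Y71.9909 F2689
G1 X52.3639 Y146.1365 F2689
G1 X126.5095 Y148.8929 F2689
G1 X129.2659 Y74.7473 F2689
G0 X79.9570 Y171.8235
M3 S216
G1 X86.1453 Y171.8235 F2689
G1 X86.1453 Y144.1976 F2689
G1 X79.9570 Y144.1976 F2689
G1 X79.9570 Y171.8235 F2689
G0 X35.1553 Y172.8023
M3 S216
G1 X101.4966 Y172.8023 F2689
G1 X101.4966 Y97.8474 F2689
G1 X35.1553 Y97.8474 F2689
G1 X35.1553 Y172.8023 F2689
G0 X96.3336 Y115.9318
M3 S216
G1 X97.8804 Y122.3728 F2689
G1 X93.7551 Y101.3389 F2689
G1 X105.7861 Y72.3046 F2689
G0 X121.7720 Y61.3444
M3 S216
G1 X97.7265 Y102.9924 F2689
G1 X49.6355 Y102.9924 F2689
G1 X25.5900 Y61.3444 F2689
G1 X49.6355 Y19.6964 F2689
G1 X97.7265 Y19.6964 F2689
G1 X121.7720 Y61.3444 F2689
G0 X100.5174 Y19.5865
M3 S216
G1 X68.9463 Y95.6968 F2689
M5
G0 X0.0000 Y0.0000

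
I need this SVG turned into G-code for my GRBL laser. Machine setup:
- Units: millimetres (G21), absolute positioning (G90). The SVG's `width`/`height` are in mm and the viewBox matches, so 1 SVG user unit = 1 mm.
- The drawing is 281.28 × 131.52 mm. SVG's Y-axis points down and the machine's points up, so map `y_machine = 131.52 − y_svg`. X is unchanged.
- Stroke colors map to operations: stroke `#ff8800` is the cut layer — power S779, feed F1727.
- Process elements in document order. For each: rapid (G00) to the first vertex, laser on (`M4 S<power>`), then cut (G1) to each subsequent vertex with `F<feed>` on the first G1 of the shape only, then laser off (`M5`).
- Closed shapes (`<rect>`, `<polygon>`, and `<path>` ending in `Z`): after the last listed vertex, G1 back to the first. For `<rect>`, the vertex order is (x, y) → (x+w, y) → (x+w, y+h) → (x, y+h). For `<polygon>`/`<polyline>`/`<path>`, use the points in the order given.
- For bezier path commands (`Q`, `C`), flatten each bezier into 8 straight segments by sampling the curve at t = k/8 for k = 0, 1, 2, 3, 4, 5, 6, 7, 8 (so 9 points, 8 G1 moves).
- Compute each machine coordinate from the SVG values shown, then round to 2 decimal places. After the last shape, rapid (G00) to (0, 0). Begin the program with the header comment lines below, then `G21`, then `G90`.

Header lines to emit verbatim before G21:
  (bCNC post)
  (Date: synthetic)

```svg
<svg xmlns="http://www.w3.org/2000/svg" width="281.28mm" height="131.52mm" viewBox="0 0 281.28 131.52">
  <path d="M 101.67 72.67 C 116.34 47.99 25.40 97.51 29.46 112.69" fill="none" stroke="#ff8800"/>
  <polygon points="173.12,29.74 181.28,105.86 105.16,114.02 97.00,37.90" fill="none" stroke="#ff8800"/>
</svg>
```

(bCNC post)
(Date: synthetic)
G21
G90
G00 X101.67 Y58.85
M4 S779
G1 X102.61 Y64.84 F1727
G1 X96.01 Y65.14
G1 X84.20 Y61.04
G1 X69.54 Y53.79
G1 X54.39 Y44.67
G1 X41.09 Y34.96
G1 X32.00 Y25.92
G1 X29.46 Y18.83
M5
G00 X173.12 Y101.78
M4 S779
G1 X181.28 Y25.66 F1727
G1 X105.16 Y17.50
G1 X97.00 Y93.62
G1 X173.12 Y101.78
M5
G00 X0.00 Y0.00

1 u = 1 mm; y_m = 131.52 − y.

[1] `<path>` cubic bezier, #ff8800→cut S779 F1727: (101.67,58.85) → (102.61,64.84) → (96.01,65.14) → (84.20,61.04) → (69.54,53.79) → (54.39,44.67) → (41.09,34.96) → (32.00,25.92) → (29.46,18.83)

[2] `<polygon>` regular polygon, #ff8800→cut S779 F1727: (173.12,101.78) → (181.28,25.66) → (105.16,17.50) → (97.00,93.62) → (173.12,101.78) (closed)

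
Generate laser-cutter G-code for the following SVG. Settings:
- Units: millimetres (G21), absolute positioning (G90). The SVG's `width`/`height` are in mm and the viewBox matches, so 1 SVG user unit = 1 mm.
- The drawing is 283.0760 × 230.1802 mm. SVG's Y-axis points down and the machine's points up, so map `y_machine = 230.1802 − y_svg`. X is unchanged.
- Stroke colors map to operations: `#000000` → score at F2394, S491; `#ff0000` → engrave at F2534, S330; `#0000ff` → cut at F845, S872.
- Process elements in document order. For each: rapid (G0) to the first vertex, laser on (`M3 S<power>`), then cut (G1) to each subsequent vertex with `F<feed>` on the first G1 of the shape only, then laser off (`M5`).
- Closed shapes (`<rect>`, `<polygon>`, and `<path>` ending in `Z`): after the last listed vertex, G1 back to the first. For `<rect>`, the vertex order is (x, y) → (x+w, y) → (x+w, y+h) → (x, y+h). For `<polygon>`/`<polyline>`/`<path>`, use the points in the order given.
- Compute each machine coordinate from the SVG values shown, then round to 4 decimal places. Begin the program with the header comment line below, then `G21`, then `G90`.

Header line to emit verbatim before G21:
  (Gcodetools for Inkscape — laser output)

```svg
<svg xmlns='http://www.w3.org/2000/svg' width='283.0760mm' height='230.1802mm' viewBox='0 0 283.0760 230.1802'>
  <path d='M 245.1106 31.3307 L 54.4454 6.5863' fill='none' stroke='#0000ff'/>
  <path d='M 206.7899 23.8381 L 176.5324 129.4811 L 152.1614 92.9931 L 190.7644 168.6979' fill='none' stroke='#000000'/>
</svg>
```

viewBox `0 0 283.0760 230.1802` with mm width/height → 1 unit = 1 mm. Flip: y_m = 230.1802 − y_svg.

**Shape 1** — `<path>` line segment, stroke `#0000ff` → cut (S872, F845). Machine vertices: (245.1106,198.8495) → (54.4454,223.5939). Open path.

**Shape 2** — `<path>` open polyline, stroke `#000000` → score (S491, F2394). Machine vertices: (206.7899,206.3421) → (176.5324,100.6991) → (152.1614,137.1871) → (190.7644,61.4823). Open path.

(Gcodetools for Inkscape — laser output)
G21
G90
G0 X245.1106 Y198.8495
M3 S872
G1 X54.4454 Y223.5939 F845
M5
G0 X206.7899 Y206.3421
M3 S491
G1 X176.5324 Y100.6991 F2394
G1 X152.1614 Y137.1871
G1 X190.7644 Y61.4823
M5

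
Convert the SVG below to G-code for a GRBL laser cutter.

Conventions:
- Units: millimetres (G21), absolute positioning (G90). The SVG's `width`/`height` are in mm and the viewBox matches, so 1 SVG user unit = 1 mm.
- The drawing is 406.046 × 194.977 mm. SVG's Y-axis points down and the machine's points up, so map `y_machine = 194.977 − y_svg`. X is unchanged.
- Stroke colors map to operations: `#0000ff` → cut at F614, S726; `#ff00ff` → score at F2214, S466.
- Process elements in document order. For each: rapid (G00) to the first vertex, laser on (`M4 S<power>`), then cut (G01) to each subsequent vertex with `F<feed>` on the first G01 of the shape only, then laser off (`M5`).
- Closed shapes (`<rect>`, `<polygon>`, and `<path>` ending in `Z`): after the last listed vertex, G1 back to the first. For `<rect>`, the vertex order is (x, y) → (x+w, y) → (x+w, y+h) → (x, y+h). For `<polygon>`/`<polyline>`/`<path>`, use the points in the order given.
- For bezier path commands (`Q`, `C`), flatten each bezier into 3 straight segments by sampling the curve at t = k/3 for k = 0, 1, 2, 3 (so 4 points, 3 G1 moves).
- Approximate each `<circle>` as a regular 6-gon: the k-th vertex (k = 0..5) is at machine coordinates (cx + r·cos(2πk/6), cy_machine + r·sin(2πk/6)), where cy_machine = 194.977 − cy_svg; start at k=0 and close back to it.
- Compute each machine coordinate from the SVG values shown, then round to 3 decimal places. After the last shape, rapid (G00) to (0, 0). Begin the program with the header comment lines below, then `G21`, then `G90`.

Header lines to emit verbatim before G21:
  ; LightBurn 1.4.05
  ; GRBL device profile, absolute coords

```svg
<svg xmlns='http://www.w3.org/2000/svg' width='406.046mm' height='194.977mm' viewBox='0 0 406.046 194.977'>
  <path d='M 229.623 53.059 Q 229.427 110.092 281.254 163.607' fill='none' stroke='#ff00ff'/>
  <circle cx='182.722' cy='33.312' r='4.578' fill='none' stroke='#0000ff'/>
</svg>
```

Since the viewBox matches the mm dimensions, user units are millimetres directly. The only transform is the Y-flip y_m = 194.977 − y_svg.

Shape 1 is a quadratic bezier drawn with `<path>`. Its stroke #ff00ff means score at S466, F2214. After flipping Y the toolpath is (229.623,141.918) → (235.273,104.287) → (252.483,67.438) → (281.254,31.370).

Shape 2 is a circle drawn with `<circle>`. Its stroke #0000ff means cut at S726, F614. After flipping Y the toolpath is (187.300,161.665) → (185.011,165.630) → (180.433,165.630) → (178.144,161.665) → (180.433,157.700) → (185.011,157.700) → (187.300,161.665), returning to the start.

; LightBurn 1.4.05
; GRBL device profile, absolute coords
G21
G90
G00 X229.623 Y141.918
M4 S466
G01 X235.273 Y104.287 F2214
G01 X252.483 Y67.438
G01 X281.254 Y31.370
M5
G00 X187.300 Y161.665
M4 S726
G01 X185.011 Y165.630 F614
G01 X180.433 Y165.630
G01 X178.144 Y161.665
G01 X180.433 Y157.700
G01 X185.011 Y157.700
G01 X187.300 Y161.665
M5
G00 X0.000 Y0.000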